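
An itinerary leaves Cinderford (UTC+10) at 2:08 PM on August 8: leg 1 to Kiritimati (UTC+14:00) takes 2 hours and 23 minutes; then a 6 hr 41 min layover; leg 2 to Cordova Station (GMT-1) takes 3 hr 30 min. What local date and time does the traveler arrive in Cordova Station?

3:42 PM on August 8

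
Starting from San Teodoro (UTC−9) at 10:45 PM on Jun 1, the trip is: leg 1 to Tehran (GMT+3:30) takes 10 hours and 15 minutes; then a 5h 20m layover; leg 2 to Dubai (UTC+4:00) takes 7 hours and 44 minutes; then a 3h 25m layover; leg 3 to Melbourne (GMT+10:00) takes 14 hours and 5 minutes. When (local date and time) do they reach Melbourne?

Convert departure to UTC: 10:45 PM + 9:00 = 7:45 AM UTC on Jun 2.
Add 10 hours and 15 minutes leg 1 → 6:00 PM UTC.
Add 5 hours 20 minutes layover in Tehran → 11:20 PM UTC.
Add 7 hours 44 minutes leg 2 → 7:04 AM UTC (Jun 3).
Add 3 hours 25 minutes layover in Dubai → 10:29 AM UTC.
Add 14 hours and 5 minutes leg 3 → 12:34 AM UTC (Jun 4).
Melbourne is UTC+10:00, so local arrival = 12:34 AM + 10:00 = 10:34 AM on Jun 4.

10:34 AM on June 4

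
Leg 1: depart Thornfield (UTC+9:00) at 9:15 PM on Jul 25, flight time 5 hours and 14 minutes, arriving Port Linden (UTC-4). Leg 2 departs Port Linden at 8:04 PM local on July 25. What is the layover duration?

Convert departure to UTC: 9:15 PM − 9:00 = 12:15 PM UTC on Jul 25.
Add 5 hours and 14 minutes flight time → 5:29 PM UTC.
Port Linden is UTC−4:00, so local arrival = 5:29 PM − 4:00 = 1:29 PM on Jul 25.
Layover = 8:04 PM − 1:29 PM = 6 hours 35 minutes.

6 hours 35 minutes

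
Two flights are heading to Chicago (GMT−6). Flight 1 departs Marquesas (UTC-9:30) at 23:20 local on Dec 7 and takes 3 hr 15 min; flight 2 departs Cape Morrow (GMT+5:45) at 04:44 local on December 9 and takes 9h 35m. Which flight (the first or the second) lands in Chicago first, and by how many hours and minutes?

Flight 1 in UTC: 23:20 + 9:30 = 08:50 on Dec 8.
+3 hours and 15 minutes → arrive 12:05 UTC on Dec 8.
Flight 2 in UTC: 04:44 − 5:45 = 22:59 on Dec 8.
+9 hours and 35 minutes → arrive 08:34 UTC on Dec 9.
Flight 1 lands earlier by 20 hours 29 minutes.

the first, by 20 hours 29 minutes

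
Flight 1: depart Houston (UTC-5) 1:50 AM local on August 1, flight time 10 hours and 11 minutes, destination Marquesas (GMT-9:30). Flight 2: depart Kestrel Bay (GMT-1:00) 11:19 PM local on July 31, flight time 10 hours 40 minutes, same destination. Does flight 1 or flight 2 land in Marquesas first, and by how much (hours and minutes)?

the second, by 6 hours 2 minutes

Flight 1 in UTC: 1:50 AM + 5:00 = 6:50 AM on Aug 1.
+10 hours and 11 minutes → arrive 5:01 PM UTC on Aug 1.
Flight 2 in UTC: 11:19 PM + 1:00 = 12:19 AM on Aug 1.
+10 hours 40 minutes → arrive 10:59 AM UTC on Aug 1.
Flight 2 lands earlier by 6 hours 2 minutes.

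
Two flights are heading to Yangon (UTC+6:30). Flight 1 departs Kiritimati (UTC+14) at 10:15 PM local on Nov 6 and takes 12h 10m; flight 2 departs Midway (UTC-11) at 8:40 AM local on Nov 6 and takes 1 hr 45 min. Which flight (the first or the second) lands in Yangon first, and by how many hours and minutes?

the first, by 1 hour

Flight 1 in UTC: 10:15 PM − 14:00 = 8:15 AM on Nov 6.
+12 hours 10 minutes → arrive 8:25 PM UTC on Nov 6.
Flight 2 in UTC: 8:40 AM + 11:00 = 7:40 PM on Nov 6.
+1 hour and 45 minutes → arrive 9:25 PM UTC on Nov 6.
Flight 1 lands earlier by 1 hour.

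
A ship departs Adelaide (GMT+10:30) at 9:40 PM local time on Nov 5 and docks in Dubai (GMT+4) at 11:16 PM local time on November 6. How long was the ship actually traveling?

Departure in UTC: 9:40 PM − 10:30 = 11:10 AM on Nov 5.
Arrival in UTC: 11:16 PM − 4:00 = 7:16 PM on Nov 6.
Elapsed = 7:16 PM − 11:10 AM (+1 day) = 32 hours 6 minutes.

32 hours 6 minutes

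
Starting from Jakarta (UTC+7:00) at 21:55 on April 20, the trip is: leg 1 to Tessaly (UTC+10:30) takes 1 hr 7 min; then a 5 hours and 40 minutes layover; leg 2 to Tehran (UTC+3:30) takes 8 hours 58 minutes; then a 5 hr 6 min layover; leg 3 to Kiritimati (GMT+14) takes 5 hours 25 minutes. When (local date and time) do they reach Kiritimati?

Convert departure to UTC: 21:55 − 7:00 = 14:55 UTC on Apr 20.
Add 1 hour and 7 minutes leg 1 → 16:02 UTC.
Add 5 hours 40 minutes layover in Tessaly → 21:42 UTC.
Add 8 hours 58 minutes leg 2 → 06:40 UTC (Apr 21).
Add 5 hours and 6 minutes layover in Tehran → 11:46 UTC.
Add 5 hours and 25 minutes leg 3 → 17:11 UTC.
Kiritimati is UTC+14:00, so local arrival = 17:11 + 14:00 = 07:11 on Apr 22.

07:11 on April 22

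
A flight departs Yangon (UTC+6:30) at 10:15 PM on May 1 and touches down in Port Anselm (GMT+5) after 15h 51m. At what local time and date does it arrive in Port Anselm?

Convert departure to UTC: 10:15 PM − 6:30 = 3:45 PM UTC on May 1.
Add 15 hours 51 minutes travel time → 7:36 AM UTC (May 2).
Port Anselm is UTC+5:00, so local arrival = 7:36 AM + 5:00 = 12:36 PM on May 2.

12:36 PM on May 2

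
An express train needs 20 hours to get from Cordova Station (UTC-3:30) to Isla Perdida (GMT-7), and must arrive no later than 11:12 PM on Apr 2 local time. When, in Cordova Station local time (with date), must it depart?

6:42 AM on April 2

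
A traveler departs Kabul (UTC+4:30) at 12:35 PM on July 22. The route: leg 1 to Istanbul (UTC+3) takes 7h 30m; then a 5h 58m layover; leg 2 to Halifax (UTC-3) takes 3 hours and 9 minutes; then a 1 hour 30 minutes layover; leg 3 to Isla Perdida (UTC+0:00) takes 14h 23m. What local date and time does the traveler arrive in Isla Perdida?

Convert departure to UTC: 12:35 PM − 4:30 = 8:05 AM UTC on Jul 22.
Add 7 hours 30 minutes leg 1 → 3:35 PM UTC.
Add 5 hours and 58 minutes layover in Istanbul → 9:33 PM UTC.
Add 3 hours and 9 minutes leg 2 → 12:42 AM UTC (Jul 23).
Add 1 hour and 30 minutes layover in Halifax → 2:12 AM UTC.
Add 14 hours 23 minutes leg 3 → 4:35 PM UTC.
Isla Perdida is UTC+0, so local arrival is the same: 4:35 PM on Jul 23.

4:35 PM on July 23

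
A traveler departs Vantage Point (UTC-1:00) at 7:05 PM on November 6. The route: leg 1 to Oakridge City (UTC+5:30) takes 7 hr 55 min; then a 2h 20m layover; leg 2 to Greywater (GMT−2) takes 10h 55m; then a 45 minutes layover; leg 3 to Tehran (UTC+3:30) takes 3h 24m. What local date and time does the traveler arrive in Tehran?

12:54 AM on November 8

Convert departure to UTC: 7:05 PM + 1:00 = 8:05 PM UTC on Nov 6.
Add 7 hours and 55 minutes leg 1 → 4:00 AM UTC (Nov 7).
Add 2 hours 20 minutes layover in Oakridge City → 6:20 AM UTC.
Add 10 hours 55 minutes leg 2 → 5:15 PM UTC.
Add 45 minutes layover in Greywater → 6:00 PM UTC.
Add 3 hours and 24 minutes leg 3 → 9:24 PM UTC.
Tehran is UTC+3:30, so local arrival = 9:24 PM + 3:30 = 12:54 AM on Nov 8.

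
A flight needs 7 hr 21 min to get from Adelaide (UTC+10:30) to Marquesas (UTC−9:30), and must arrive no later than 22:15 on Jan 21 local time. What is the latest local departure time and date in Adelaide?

10:54 on January 22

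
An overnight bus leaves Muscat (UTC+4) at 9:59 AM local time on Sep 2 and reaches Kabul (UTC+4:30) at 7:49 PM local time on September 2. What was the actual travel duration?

Kabul is 0:30 ahead of Muscat.
Clock-face elapsed time (ignoring zones) is 9 hours 50 minutes.
Actual elapsed = 9 hours 50 minutes − 0:30 = 9 hours 20 minutes.

9 hours 20 minutes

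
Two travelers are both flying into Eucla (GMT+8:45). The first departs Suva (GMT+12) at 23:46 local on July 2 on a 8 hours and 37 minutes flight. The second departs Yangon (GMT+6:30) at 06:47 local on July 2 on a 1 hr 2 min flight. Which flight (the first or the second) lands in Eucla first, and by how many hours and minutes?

Flight 1 in UTC: 23:46 − 12:00 = 11:46 on Jul 2.
+8 hours 37 minutes → arrive 20:23 UTC on Jul 2.
Flight 2 in UTC: 06:47 − 6:30 = 00:17 on Jul 2.
+1 hour 2 minutes → arrive 01:19 UTC on Jul 2.
Flight 2 lands earlier by 19 hours 4 minutes.

the second, by 19 hours 4 minutes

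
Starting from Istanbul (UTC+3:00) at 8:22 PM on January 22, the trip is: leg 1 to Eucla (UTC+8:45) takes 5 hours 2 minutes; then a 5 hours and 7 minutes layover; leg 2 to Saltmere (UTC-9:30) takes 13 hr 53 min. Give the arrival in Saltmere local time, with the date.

Convert departure to UTC: 8:22 PM − 3:00 = 5:22 PM UTC on Jan 22.
Add 5 hours 2 minutes leg 1 → 10:24 PM UTC.
Add 5 hours and 7 minutes layover in Eucla → 3:31 AM UTC (Jan 23).
Add 13 hours 53 minutes leg 2 → 5:24 PM UTC.
Saltmere is UTC−9:30, so local arrival = 5:24 PM − 9:30 = 7:54 AM on Jan 23.

7:54 AM on January 23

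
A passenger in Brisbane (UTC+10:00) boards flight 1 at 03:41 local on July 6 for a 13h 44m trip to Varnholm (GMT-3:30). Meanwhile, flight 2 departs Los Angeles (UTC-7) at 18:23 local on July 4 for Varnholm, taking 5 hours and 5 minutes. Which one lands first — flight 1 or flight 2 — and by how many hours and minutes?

Flight 1 in UTC: 03:41 − 10:00 = 17:41 on Jul 5.
+13 hours and 44 minutes → arrive 07:25 UTC on Jul 6.
Flight 2 in UTC: 18:23 + 7:00 = 01:23 on Jul 5.
+5 hours and 5 minutes → arrive 06:28 UTC on Jul 5.
Flight 2 lands earlier by 24 hours 57 minutes.

the second, by 24 hours 57 minutes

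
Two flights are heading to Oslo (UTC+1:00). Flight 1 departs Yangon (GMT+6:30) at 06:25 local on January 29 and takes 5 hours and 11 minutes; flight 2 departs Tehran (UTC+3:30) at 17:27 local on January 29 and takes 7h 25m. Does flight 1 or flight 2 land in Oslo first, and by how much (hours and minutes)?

Flight 1 in UTC: 06:25 − 6:30 = 23:55 on Jan 28.
+5 hours and 11 minutes → arrive 05:06 UTC on Jan 29.
Flight 2 in UTC: 17:27 − 3:30 = 13:57 on Jan 29.
+7 hours 25 minutes → arrive 21:22 UTC on Jan 29.
Flight 1 lands earlier by 16 hours 16 minutes.

the first, by 16 hours 16 minutes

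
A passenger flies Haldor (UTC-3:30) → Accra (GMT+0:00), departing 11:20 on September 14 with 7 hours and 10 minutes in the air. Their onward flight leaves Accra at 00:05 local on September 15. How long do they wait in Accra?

2 hours 5 minutes

Convert departure to UTC: 11:20 + 3:30 = 14:50 UTC on Sep 14.
Add 7 hours and 10 minutes flight time → 22:00 UTC.
Accra is UTC+0, so local arrival is the same: 22:00 on Sep 14.
Layover = 00:05 − 22:00 (+1 day) = 2 hours 5 minutes.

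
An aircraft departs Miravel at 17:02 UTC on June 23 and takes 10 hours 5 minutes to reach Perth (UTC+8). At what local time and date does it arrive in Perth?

Departure is given in UTC: 17:02 on Jun 23.
Add 10 hours and 5 minutes → 03:07 UTC (Jun 24).
Perth is UTC+8:00: 03:07 + 8:00 = 11:07 on Jun 24.

11:07 on Jun 24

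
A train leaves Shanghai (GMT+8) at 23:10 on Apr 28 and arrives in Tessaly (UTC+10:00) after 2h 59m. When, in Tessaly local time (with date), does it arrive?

04:09 on April 29

Convert departure to UTC: 23:10 − 8:00 = 15:10 UTC on Apr 28.
Add 2 hours and 59 minutes travel time → 18:09 UTC.
Tessaly is UTC+10:00, so local arrival = 18:09 + 10:00 = 04:09 on Apr 29.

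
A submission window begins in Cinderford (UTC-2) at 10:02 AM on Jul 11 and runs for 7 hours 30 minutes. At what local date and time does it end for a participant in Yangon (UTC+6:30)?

2:02 AM on Jul 12

Yangon is 8:30 ahead of Cinderford.
After 7 hours 30 minutes it is 5:32 PM in Cinderford.
Shift by the zone difference: 5:32 PM + 8:30 = 2:02 AM on Jul 12 in Yangon.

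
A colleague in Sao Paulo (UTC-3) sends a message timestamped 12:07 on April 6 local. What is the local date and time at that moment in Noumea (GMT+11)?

Noumea is 14:00 ahead of Sao Paulo.
Shift by the zone difference: 12:07 + 14:00 = 02:07 on Apr 7 in Noumea.

02:07 on April 7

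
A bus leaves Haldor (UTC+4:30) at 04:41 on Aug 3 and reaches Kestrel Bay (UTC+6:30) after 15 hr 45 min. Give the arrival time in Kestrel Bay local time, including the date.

Convert departure to UTC: 04:41 − 4:30 = 00:11 UTC on Aug 3.
Add 15 hours 45 minutes travel time → 15:56 UTC.
Kestrel Bay is UTC+6:30, so local arrival = 15:56 + 6:30 = 22:26 on Aug 3.

22:26 on August 3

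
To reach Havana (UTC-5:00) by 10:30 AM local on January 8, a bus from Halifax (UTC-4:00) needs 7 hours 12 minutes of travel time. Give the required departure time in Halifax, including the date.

Target arrival in UTC: 10:30 AM + 5:00 = 3:30 PM on Jan 8.
Subtract 7 hours 12 minutes → departure 8:18 AM UTC on Jan 8.
Halifax is UTC−4:00: 8:18 AM − 4:00 = 4:18 AM on Jan 8.

4:18 AM on January 8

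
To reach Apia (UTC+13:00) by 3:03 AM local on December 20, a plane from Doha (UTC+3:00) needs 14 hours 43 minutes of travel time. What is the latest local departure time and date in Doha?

2:20 AM on Dec 19

Target arrival in UTC: 3:03 AM − 13:00 = 2:03 PM on Dec 19.
Subtract 14 hours 43 minutes → departure 11:20 PM UTC on Dec 18.
Doha is UTC+3:00: 11:20 PM + 3:00 = 2:20 AM on Dec 19.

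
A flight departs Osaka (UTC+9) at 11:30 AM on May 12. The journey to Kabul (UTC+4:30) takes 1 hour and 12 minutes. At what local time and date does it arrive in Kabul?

Kabul is 4:30 behind Osaka.
After 1 hour 12 minutes it is 12:42 PM in Osaka.
Shift by the zone difference: 12:42 PM − 4:30 = 8:12 AM on May 12 in Kabul.

8:12 AM on May 12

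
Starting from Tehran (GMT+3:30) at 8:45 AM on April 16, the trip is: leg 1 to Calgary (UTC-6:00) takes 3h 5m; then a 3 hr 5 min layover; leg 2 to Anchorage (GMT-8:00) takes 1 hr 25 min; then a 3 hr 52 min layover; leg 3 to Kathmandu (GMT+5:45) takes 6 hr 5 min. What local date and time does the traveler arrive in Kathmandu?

Convert departure to UTC: 8:45 AM − 3:30 = 5:15 AM UTC on Apr 16.
Add 3 hours and 5 minutes leg 1 → 8:20 AM UTC.
Add 3 hours and 5 minutes layover in Calgary → 11:25 AM UTC.
Add 1 hour 25 minutes leg 2 → 12:50 PM UTC.
Add 3 hours and 52 minutes layover in Anchorage → 4:42 PM UTC.
Add 6 hours and 5 minutes leg 3 → 10:47 PM UTC.
Kathmandu is UTC+5:45, so local arrival = 10:47 PM + 5:45 = 4:32 AM on Apr 17.

4:32 AM on April 17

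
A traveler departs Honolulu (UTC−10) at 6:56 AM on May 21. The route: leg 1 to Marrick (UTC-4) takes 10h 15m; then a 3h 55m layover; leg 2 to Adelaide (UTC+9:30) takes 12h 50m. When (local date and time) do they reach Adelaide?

Convert departure to UTC: 6:56 AM + 10:00 = 4:56 PM UTC on May 21.
Add 10 hours 15 minutes leg 1 → 3:11 AM UTC (May 22).
Add 3 hours 55 minutes layover in Marrick → 7:06 AM UTC.
Add 12 hours and 50 minutes leg 2 → 7:56 PM UTC.
Adelaide is UTC+9:30, so local arrival = 7:56 PM + 9:30 = 5:26 AM on May 23.

5:26 AM on May 23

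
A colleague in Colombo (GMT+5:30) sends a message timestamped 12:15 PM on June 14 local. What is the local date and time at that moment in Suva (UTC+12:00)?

In UTC: 12:15 PM − 5:30 = 6:45 AM on Jun 14.
Suva is UTC+12:00: 6:45 AM + 12:00 = 6:45 PM on Jun 14.

6:45 PM on June 14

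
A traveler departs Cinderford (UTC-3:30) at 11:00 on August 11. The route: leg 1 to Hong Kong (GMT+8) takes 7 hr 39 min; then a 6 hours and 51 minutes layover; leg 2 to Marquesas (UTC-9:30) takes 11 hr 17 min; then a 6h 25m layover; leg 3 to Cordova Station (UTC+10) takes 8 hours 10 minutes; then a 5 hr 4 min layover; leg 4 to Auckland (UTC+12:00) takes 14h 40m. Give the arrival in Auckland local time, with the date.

14:36 on August 14

Convert departure to UTC: 11:00 + 3:30 = 14:30 UTC on Aug 11.
Add 7 hours 39 minutes leg 1 → 22:09 UTC.
Add 6 hours 51 minutes layover in Hong Kong → 05:00 UTC (Aug 12).
Add 11 hours 17 minutes leg 2 → 16:17 UTC.
Add 6 hours 25 minutes layover in Marquesas → 22:42 UTC.
Add 8 hours and 10 minutes leg 3 → 06:52 UTC (Aug 13).
Add 5 hours and 4 minutes layover in Cordova Station → 11:56 UTC.
Add 14 hours 40 minutes leg 4 → 02:36 UTC (Aug 14).
Auckland is UTC+12:00, so local arrival = 02:36 + 12:00 = 14:36 on Aug 14.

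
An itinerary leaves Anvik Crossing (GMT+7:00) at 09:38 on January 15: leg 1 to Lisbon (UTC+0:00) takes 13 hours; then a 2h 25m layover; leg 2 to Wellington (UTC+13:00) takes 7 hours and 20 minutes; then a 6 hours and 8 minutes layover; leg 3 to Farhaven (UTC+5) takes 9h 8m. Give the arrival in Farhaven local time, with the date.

21:39 on Jan 16

Convert departure to UTC: 09:38 − 7:00 = 02:38 UTC on Jan 15.
Add 13 hours leg 1 → 15:38 UTC.
Add 2 hours and 25 minutes layover in Lisbon → 18:03 UTC.
Add 7 hours and 20 minutes leg 2 → 01:23 UTC (Jan 16).
Add 6 hours 8 minutes layover in Wellington → 07:31 UTC.
Add 9 hours 8 minutes leg 3 → 16:39 UTC.
Farhaven is UTC+5:00, so local arrival = 16:39 + 5:00 = 21:39 on Jan 16.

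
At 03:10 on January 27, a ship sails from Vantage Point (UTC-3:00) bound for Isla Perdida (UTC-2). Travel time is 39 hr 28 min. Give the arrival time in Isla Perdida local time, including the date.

Convert departure to UTC: 03:10 + 3:00 = 06:10 UTC on Jan 27.
Add 39 hours 28 minutes travel time → 21:38 UTC (Jan 28).
Isla Perdida is UTC−2:00, so local arrival = 21:38 − 2:00 = 19:38 on Jan 28.

19:38 on January 28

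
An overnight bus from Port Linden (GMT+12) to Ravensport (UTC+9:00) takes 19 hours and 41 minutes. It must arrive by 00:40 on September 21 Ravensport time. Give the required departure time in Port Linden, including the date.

Target arrival in UTC: 00:40 − 9:00 = 15:40 on Sep 20.
Subtract 19 hours 41 minutes → departure 19:59 UTC on Sep 19.
Port Linden is UTC+12:00: 19:59 + 12:00 = 07:59 on Sep 20.

07:59 on September 20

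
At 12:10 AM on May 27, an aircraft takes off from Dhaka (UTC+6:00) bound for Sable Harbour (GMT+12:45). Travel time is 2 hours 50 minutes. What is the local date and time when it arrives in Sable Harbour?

9:45 AM on May 27

Convert departure to UTC: 12:10 AM − 6:00 = 6:10 PM UTC on May 26.
Add 2 hours 50 minutes travel time → 9:00 PM UTC.
Sable Harbour is UTC+12:45, so local arrival = 9:00 PM + 12:45 = 9:45 AM on May 27.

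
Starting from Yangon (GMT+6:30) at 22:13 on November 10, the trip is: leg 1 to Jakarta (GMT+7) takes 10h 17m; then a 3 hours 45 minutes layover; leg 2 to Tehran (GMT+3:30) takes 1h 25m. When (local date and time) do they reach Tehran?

10:40 on November 11

Convert departure to UTC: 22:13 − 6:30 = 15:43 UTC on Nov 10.
Add 10 hours 17 minutes leg 1 → 02:00 UTC (Nov 11).
Add 3 hours and 45 minutes layover in Jakarta → 05:45 UTC.
Add 1 hour and 25 minutes leg 2 → 07:10 UTC.
Tehran is UTC+3:30, so local arrival = 07:10 + 3:30 = 10:40 on Nov 11.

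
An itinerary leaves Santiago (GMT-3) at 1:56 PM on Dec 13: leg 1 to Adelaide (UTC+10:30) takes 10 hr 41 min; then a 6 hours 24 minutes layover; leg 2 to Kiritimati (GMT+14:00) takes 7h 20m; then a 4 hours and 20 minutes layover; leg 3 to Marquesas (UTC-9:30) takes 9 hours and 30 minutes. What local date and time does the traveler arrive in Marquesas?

9:41 PM on December 14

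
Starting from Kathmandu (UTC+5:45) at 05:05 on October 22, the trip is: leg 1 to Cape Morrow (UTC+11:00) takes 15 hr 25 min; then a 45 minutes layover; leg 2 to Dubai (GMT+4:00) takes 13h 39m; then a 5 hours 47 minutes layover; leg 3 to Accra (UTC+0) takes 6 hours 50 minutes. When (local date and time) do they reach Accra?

17:46 on October 23

Convert departure to UTC: 05:05 − 5:45 = 23:20 UTC on Oct 21.
Add 15 hours 25 minutes leg 1 → 14:45 UTC (Oct 22).
Add 45 minutes layover in Cape Morrow → 15:30 UTC.
Add 13 hours 39 minutes leg 2 → 05:09 UTC (Oct 23).
Add 5 hours and 47 minutes layover in Dubai → 10:56 UTC.
Add 6 hours and 50 minutes leg 3 → 17:46 UTC.
Accra is UTC+0, so local arrival is the same: 17:46 on Oct 23.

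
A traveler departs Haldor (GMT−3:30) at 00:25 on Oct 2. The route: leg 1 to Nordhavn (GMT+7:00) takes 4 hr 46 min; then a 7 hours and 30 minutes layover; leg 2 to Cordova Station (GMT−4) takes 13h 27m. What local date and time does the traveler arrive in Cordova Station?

Convert departure to UTC: 00:25 + 3:30 = 03:55 UTC on Oct 2.
Add 4 hours and 46 minutes leg 1 → 08:41 UTC.
Add 7 hours and 30 minutes layover in Nordhavn → 16:11 UTC.
Add 13 hours and 27 minutes leg 2 → 05:38 UTC (Oct 3).
Cordova Station is UTC−4:00, so local arrival = 05:38 − 4:00 = 01:38 on Oct 3.

01:38 on October 3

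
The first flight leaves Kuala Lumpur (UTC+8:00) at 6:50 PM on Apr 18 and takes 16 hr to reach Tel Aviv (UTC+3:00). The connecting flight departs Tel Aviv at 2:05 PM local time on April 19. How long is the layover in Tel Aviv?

Convert departure to UTC: 6:50 PM − 8:00 = 10:50 AM UTC on Apr 18.
Add 16 hours flight time → 2:50 AM UTC (Apr 19).
Tel Aviv is UTC+3:00, so local arrival = 2:50 AM + 3:00 = 5:50 AM on Apr 19.
Layover = 2:05 PM − 5:50 AM = 8 hours 15 minutes.

8 hours 15 minutes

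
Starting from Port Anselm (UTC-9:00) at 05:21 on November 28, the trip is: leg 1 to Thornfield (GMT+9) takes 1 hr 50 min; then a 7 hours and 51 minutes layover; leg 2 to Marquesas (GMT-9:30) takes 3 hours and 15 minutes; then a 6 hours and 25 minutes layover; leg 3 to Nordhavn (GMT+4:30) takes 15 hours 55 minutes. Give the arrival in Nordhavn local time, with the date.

06:07 on Nov 30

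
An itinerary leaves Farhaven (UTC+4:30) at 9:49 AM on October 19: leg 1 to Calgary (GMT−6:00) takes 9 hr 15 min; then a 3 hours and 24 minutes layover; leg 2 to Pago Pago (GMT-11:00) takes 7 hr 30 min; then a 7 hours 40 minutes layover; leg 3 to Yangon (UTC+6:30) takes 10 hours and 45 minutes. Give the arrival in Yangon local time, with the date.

2:23 AM on October 21

Convert departure to UTC: 9:49 AM − 4:30 = 5:19 AM UTC on Oct 19.
Add 9 hours and 15 minutes leg 1 → 2:34 PM UTC.
Add 3 hours 24 minutes layover in Calgary → 5:58 PM UTC.
Add 7 hours 30 minutes leg 2 → 1:28 AM UTC (Oct 20).
Add 7 hours and 40 minutes layover in Pago Pago → 9:08 AM UTC.
Add 10 hours 45 minutes leg 3 → 7:53 PM UTC.
Yangon is UTC+6:30, so local arrival = 7:53 PM + 6:30 = 2:23 AM on Oct 21.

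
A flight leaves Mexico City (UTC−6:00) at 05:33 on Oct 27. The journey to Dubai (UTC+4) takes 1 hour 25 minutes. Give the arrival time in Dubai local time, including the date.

Dubai is 10:00 ahead of Mexico City.
After 1 hour and 25 minutes it is 06:58 in Mexico City.
Shift by the zone difference: 06:58 + 10:00 = 16:58 on Oct 27 in Dubai.

16:58 on Oct 27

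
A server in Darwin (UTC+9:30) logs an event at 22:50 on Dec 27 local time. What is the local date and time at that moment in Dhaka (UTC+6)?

In UTC: 22:50 − 9:30 = 13:20 on Dec 27.
Dhaka is UTC+6:00: 13:20 + 6:00 = 19:20 on Dec 27.

19:20 on December 27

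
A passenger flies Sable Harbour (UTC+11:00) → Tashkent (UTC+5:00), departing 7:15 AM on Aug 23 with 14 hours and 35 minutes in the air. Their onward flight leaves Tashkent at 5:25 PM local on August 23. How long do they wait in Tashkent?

1 hour 35 minutes

Convert departure to UTC: 7:15 AM − 11:00 = 8:15 PM UTC on Aug 22.
Add 14 hours 35 minutes flight time → 10:50 AM UTC (Aug 23).
Tashkent is UTC+5:00, so local arrival = 10:50 AM + 5:00 = 3:50 PM on Aug 23.
Layover = 5:25 PM − 3:50 PM = 1 hour 35 minutes.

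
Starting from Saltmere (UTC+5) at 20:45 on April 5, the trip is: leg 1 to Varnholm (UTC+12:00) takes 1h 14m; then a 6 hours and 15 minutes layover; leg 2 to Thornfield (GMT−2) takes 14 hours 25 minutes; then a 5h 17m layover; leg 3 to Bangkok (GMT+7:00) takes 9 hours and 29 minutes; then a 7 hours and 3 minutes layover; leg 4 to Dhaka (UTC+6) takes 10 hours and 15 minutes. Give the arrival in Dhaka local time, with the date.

Convert departure to UTC: 20:45 − 5:00 = 15:45 UTC on Apr 5.
Add 1 hour and 14 minutes leg 1 → 16:59 UTC.
Add 6 hours and 15 minutes layover in Varnholm → 23:14 UTC.
Add 14 hours 25 minutes leg 2 → 13:39 UTC (Apr 6).
Add 5 hours 17 minutes layover in Thornfield → 18:56 UTC.
Add 9 hours 29 minutes leg 3 → 04:25 UTC (Apr 7).
Add 7 hours and 3 minutes layover in Bangkok → 11:28 UTC.
Add 10 hours and 15 minutes leg 4 → 21:43 UTC.
Dhaka is UTC+6:00, so local arrival = 21:43 + 6:00 = 03:43 on Apr 8.

03:43 on Apr 8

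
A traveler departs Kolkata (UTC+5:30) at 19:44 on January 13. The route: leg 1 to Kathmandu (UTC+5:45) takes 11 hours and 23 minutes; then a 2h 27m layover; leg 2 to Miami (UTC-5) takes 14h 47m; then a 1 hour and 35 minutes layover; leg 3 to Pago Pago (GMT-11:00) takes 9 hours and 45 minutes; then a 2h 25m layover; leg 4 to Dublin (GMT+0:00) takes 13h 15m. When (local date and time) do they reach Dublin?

21:51 on January 15

Convert departure to UTC: 19:44 − 5:30 = 14:14 UTC on Jan 13.
Add 11 hours 23 minutes leg 1 → 01:37 UTC (Jan 14).
Add 2 hours 27 minutes layover in Kathmandu → 04:04 UTC.
Add 14 hours 47 minutes leg 2 → 18:51 UTC.
Add 1 hour and 35 minutes layover in Miami → 20:26 UTC.
Add 9 hours 45 minutes leg 3 → 06:11 UTC (Jan 15).
Add 2 hours 25 minutes layover in Pago Pago → 08:36 UTC.
Add 13 hours and 15 minutes leg 4 → 21:51 UTC.
Dublin is UTC+0, so local arrival is the same: 21:51 on Jan 15.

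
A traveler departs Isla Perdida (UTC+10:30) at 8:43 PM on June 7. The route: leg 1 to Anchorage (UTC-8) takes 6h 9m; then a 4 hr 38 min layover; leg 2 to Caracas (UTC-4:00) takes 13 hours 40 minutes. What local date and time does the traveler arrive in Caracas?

6:40 AM on Jun 8

Convert departure to UTC: 8:43 PM − 10:30 = 10:13 AM UTC on Jun 7.
Add 6 hours 9 minutes leg 1 → 4:22 PM UTC.
Add 4 hours 38 minutes layover in Anchorage → 9:00 PM UTC.
Add 13 hours 40 minutes leg 2 → 10:40 AM UTC (Jun 8).
Caracas is UTC−4:00, so local arrival = 10:40 AM − 4:00 = 6:40 AM on Jun 8.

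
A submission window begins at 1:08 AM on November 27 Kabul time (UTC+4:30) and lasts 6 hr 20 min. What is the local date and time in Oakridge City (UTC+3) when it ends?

5:58 AM on November 27

Oakridge City is 1:30 behind Kabul.
After 6 hours 20 minutes it is 7:28 AM in Kabul.
Shift by the zone difference: 7:28 AM − 1:30 = 5:58 AM on Nov 27 in Oakridge City.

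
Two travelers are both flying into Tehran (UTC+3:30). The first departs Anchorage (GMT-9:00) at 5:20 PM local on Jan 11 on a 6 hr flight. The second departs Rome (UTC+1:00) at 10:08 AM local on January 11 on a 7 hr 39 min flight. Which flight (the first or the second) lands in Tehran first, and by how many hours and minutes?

the second, by 15 hours 33 minutes

Flight 1 in UTC: 5:20 PM + 9:00 = 2:20 AM on Jan 12.
+6 hours → arrive 8:20 AM UTC on Jan 12.
Flight 2 in UTC: 10:08 AM − 1:00 = 9:08 AM on Jan 11.
+7 hours 39 minutes → arrive 4:47 PM UTC on Jan 11.
Flight 2 lands earlier by 15 hours 33 minutes.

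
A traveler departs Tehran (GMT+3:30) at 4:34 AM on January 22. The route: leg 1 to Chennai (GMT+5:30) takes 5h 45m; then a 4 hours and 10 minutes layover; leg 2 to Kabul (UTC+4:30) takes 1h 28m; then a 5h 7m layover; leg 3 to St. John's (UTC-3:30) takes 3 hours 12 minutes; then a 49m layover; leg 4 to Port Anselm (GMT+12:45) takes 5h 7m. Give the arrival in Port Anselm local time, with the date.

Convert departure to UTC: 4:34 AM − 3:30 = 1:04 AM UTC on Jan 22.
Add 5 hours 45 minutes leg 1 → 6:49 AM UTC.
Add 4 hours 10 minutes layover in Chennai → 10:59 AM UTC.
Add 1 hour 28 minutes leg 2 → 12:27 PM UTC.
Add 5 hours 7 minutes layover in Kabul → 5:34 PM UTC.
Add 3 hours and 12 minutes leg 3 → 8:46 PM UTC.
Add 49 minutes layover in St. John's → 9:35 PM UTC.
Add 5 hours 7 minutes leg 4 → 2:42 AM UTC (Jan 23).
Port Anselm is UTC+12:45, so local arrival = 2:42 AM + 12:45 = 3:27 PM on Jan 23.

3:27 PM on January 23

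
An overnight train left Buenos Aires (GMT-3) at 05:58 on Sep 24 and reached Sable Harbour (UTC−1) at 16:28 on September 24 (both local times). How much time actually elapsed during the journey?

Departure in UTC: 05:58 + 3:00 = 08:58 on Sep 24.
Arrival in UTC: 16:28 + 1:00 = 17:28 on Sep 24.
Elapsed = 17:28 − 08:58 = 8 hours 30 minutes.

8 hours 30 minutes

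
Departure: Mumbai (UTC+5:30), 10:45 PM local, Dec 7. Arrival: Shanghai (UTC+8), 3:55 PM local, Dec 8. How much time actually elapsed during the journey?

14 hours 40 minutes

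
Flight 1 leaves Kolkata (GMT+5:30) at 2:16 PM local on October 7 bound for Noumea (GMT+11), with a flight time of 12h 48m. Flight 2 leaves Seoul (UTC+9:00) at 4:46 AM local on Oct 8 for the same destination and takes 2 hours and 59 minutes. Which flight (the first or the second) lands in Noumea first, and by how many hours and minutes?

Flight 1 in UTC: 2:16 PM − 5:30 = 8:46 AM on Oct 7.
+12 hours 48 minutes → arrive 9:34 PM UTC on Oct 7.
Flight 2 in UTC: 4:46 AM − 9:00 = 7:46 PM on Oct 7.
+2 hours and 59 minutes → arrive 10:45 PM UTC on Oct 7.
Flight 1 lands earlier by 1 hour 11 minutes.

the first, by 1 hour 11 minutes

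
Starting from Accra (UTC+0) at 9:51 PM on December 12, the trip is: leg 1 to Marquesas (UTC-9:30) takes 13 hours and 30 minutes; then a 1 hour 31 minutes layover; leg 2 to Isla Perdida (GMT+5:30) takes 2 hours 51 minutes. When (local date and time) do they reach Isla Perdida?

Accra is at UTC+0, so departure is already 9:51 PM UTC on Dec 12.
Add 13 hours 30 minutes leg 1 → 11:21 AM UTC (Dec 13).
Add 1 hour and 31 minutes layover in Marquesas → 12:52 PM UTC.
Add 2 hours and 51 minutes leg 2 → 3:43 PM UTC.
Isla Perdida is UTC+5:30, so local arrival = 3:43 PM + 5:30 = 9:13 PM on Dec 13.

9:13 PM on December 13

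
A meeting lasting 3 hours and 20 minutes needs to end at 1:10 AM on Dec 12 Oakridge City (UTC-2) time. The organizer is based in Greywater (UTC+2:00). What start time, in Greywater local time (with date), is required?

1:50 AM on December 12

Target end time in UTC: 1:10 AM + 2:00 = 3:10 AM on Dec 12.
Subtract 3 hours 20 minutes → start 11:50 PM UTC on Dec 11.
Greywater is UTC+2:00: 11:50 PM + 2:00 = 1:50 AM on Dec 12.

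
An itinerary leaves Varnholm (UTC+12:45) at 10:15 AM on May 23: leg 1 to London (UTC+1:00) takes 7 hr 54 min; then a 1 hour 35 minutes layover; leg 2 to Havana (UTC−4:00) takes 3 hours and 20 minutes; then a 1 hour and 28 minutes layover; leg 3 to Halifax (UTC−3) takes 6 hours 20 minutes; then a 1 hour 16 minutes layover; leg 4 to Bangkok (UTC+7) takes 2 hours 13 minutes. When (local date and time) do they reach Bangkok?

4:36 AM on May 24

Convert departure to UTC: 10:15 AM − 12:45 = 9:30 PM UTC on May 22.
Add 7 hours and 54 minutes leg 1 → 5:24 AM UTC (May 23).
Add 1 hour and 35 minutes layover in London → 6:59 AM UTC.
Add 3 hours 20 minutes leg 2 → 10:19 AM UTC.
Add 1 hour and 28 minutes layover in Havana → 11:47 AM UTC.
Add 6 hours and 20 minutes leg 3 → 6:07 PM UTC.
Add 1 hour and 16 minutes layover in Halifax → 7:23 PM UTC.
Add 2 hours 13 minutes leg 4 → 9:36 PM UTC.
Bangkok is UTC+7:00, so local arrival = 9:36 PM + 7:00 = 4:36 AM on May 24.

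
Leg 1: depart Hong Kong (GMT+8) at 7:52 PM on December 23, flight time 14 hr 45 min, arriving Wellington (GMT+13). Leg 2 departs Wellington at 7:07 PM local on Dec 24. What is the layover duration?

3 hours 30 minutes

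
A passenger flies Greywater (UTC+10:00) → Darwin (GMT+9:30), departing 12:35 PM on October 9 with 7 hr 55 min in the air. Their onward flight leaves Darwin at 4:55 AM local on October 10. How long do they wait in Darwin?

8 hours 55 minutes

Convert departure to UTC: 12:35 PM − 10:00 = 2:35 AM UTC on Oct 9.
Add 7 hours and 55 minutes flight time → 10:30 AM UTC.
Darwin is UTC+9:30, so local arrival = 10:30 AM + 9:30 = 8:00 PM on Oct 9.
Layover = 4:55 AM − 8:00 PM (+1 day) = 8 hours 55 minutes.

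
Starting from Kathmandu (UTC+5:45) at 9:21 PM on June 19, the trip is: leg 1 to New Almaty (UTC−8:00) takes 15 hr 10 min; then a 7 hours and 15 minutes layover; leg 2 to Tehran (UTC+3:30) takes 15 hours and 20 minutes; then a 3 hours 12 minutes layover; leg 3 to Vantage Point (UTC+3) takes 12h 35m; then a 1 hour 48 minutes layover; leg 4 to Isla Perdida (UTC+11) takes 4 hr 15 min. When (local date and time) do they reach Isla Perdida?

2:11 PM on June 22

Convert departure to UTC: 9:21 PM − 5:45 = 3:36 PM UTC on Jun 19.
Add 15 hours and 10 minutes leg 1 → 6:46 AM UTC (Jun 20).
Add 7 hours 15 minutes layover in New Almaty → 2:01 PM UTC.
Add 15 hours and 20 minutes leg 2 → 5:21 AM UTC (Jun 21).
Add 3 hours 12 minutes layover in Tehran → 8:33 AM UTC.
Add 12 hours and 35 minutes leg 3 → 9:08 PM UTC.
Add 1 hour 48 minutes layover in Vantage Point → 10:56 PM UTC.
Add 4 hours 15 minutes leg 4 → 3:11 AM UTC (Jun 22).
Isla Perdida is UTC+11:00, so local arrival = 3:11 AM + 11:00 = 2:11 PM on Jun 22.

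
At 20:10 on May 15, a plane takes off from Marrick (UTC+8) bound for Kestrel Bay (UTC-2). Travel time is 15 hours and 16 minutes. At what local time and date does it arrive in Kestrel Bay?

01:26 on May 16

Kestrel Bay is 10:00 behind Marrick.
After 15 hours 16 minutes it is 11:26 (May 16) in Marrick.
Shift by the zone difference: 11:26 − 10:00 = 01:26 on May 16 in Kestrel Bay.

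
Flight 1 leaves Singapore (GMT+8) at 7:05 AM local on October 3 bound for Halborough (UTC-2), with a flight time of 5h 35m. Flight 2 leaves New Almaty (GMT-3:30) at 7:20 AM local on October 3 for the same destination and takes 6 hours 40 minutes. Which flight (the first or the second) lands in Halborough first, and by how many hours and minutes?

the first, by 12 hours 50 minutes

Flight 1 in UTC: 7:05 AM − 8:00 = 11:05 PM on Oct 2.
+5 hours and 35 minutes → arrive 4:40 AM UTC on Oct 3.
Flight 2 in UTC: 7:20 AM + 3:30 = 10:50 AM on Oct 3.
+6 hours and 40 minutes → arrive 5:30 PM UTC on Oct 3.
Flight 1 lands earlier by 12 hours 50 minutes.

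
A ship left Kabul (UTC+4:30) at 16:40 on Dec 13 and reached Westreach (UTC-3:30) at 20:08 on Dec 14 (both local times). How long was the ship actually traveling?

Westreach is 8:00 behind Kabul.
Clock-face elapsed time (ignoring zones) is 27 hours 28 minutes.
Actual elapsed = 27 hours 28 minutes + 8:00 = 35 hours 28 minutes.

35 hours 28 minutes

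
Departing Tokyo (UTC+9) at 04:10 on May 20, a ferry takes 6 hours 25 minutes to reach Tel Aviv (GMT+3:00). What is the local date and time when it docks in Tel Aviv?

04:35 on May 20

Tel Aviv is 6:00 behind Tokyo.
After 6 hours and 25 minutes it is 10:35 in Tokyo.
Shift by the zone difference: 10:35 − 6:00 = 04:35 on May 20 in Tel Aviv.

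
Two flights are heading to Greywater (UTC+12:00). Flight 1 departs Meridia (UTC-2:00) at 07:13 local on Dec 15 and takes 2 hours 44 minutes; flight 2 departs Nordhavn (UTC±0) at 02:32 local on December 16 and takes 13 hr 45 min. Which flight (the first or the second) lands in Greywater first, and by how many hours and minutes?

Flight 1 in UTC: 07:13 + 2:00 = 09:13 on Dec 15.
+2 hours 44 minutes → arrive 11:57 UTC on Dec 15.
Flight 2 departs at 02:32 UTC (Dec 16).
+13 hours and 45 minutes → arrive 16:17 UTC on Dec 16.
Flight 1 lands earlier by 28 hours 20 minutes.

the first, by 28 hours 20 minutes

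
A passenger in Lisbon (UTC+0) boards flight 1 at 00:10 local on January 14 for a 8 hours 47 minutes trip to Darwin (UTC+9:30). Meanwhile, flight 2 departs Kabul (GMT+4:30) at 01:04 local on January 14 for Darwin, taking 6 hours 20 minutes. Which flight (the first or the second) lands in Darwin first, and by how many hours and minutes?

the second, by 6 hours 3 minutes

Flight 1 departs at 00:10 UTC (Jan 14).
+8 hours and 47 minutes → arrive 08:57 UTC on Jan 14.
Flight 2 in UTC: 01:04 − 4:30 = 20:34 on Jan 13.
+6 hours 20 minutes → arrive 02:54 UTC on Jan 14.
Flight 2 lands earlier by 6 hours 3 minutes.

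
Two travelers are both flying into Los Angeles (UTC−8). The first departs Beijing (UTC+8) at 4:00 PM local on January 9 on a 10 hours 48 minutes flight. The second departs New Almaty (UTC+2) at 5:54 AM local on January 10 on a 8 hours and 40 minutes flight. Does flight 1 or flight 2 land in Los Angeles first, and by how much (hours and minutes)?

Flight 1 in UTC: 4:00 PM − 8:00 = 8:00 AM on Jan 9.
+10 hours 48 minutes → arrive 6:48 PM UTC on Jan 9.
Flight 2 in UTC: 5:54 AM − 2:00 = 3:54 AM on Jan 10.
+8 hours and 40 minutes → arrive 12:34 PM UTC on Jan 10.
Flight 1 lands earlier by 17 hours 46 minutes.

the first, by 17 hours 46 minutes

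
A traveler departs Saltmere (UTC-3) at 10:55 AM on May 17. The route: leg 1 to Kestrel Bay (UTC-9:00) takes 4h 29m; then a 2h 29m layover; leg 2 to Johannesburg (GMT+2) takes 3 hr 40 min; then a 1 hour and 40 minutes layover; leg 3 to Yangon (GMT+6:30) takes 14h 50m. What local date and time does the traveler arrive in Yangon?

11:33 PM on May 18

Convert departure to UTC: 10:55 AM + 3:00 = 1:55 PM UTC on May 17.
Add 4 hours and 29 minutes leg 1 → 6:24 PM UTC.
Add 2 hours and 29 minutes layover in Kestrel Bay → 8:53 PM UTC.
Add 3 hours 40 minutes leg 2 → 12:33 AM UTC (May 18).
Add 1 hour 40 minutes layover in Johannesburg → 2:13 AM UTC.
Add 14 hours 50 minutes leg 3 → 5:03 PM UTC.
Yangon is UTC+6:30, so local arrival = 5:03 PM + 6:30 = 11:33 PM on May 18.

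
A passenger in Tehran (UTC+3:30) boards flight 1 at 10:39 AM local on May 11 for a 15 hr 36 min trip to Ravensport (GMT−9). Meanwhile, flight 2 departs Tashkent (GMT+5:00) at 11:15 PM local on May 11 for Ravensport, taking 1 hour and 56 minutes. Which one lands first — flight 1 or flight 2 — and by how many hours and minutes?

Flight 1 in UTC: 10:39 AM − 3:30 = 7:09 AM on May 11.
+15 hours 36 minutes → arrive 10:45 PM UTC on May 11.
Flight 2 in UTC: 11:15 PM − 5:00 = 6:15 PM on May 11.
+1 hour and 56 minutes → arrive 8:11 PM UTC on May 11.
Flight 2 lands earlier by 2 hours 34 minutes.

the second, by 2 hours 34 minutes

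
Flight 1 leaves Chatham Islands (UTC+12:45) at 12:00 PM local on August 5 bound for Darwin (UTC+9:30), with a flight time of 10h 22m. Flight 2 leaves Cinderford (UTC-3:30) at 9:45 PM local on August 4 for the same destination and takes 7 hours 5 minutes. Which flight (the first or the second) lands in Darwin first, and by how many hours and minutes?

Flight 1 in UTC: 12:00 PM − 12:45 = 11:15 PM on Aug 4.
+10 hours and 22 minutes → arrive 9:37 AM UTC on Aug 5.
Flight 2 in UTC: 9:45 PM + 3:30 = 1:15 AM on Aug 5.
+7 hours and 5 minutes → arrive 8:20 AM UTC on Aug 5.
Flight 2 lands earlier by 1 hour 17 minutes.

the second, by 1 hour 17 minutes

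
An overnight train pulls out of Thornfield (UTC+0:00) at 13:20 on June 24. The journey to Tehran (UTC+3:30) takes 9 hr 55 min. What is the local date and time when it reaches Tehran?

02:45 on June 25

Thornfield is at UTC+0, so departure is already 13:20 UTC on Jun 24.
Add 9 hours and 55 minutes travel time → 23:15 UTC.
Tehran is UTC+3:30, so local arrival = 23:15 + 3:30 = 02:45 on Jun 25.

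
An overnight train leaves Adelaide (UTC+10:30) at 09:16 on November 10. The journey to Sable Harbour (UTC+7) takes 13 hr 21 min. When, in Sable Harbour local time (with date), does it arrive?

Convert departure to UTC: 09:16 − 10:30 = 22:46 UTC on Nov 9.
Add 13 hours and 21 minutes travel time → 12:07 UTC (Nov 10).
Sable Harbour is UTC+7:00, so local arrival = 12:07 + 7:00 = 19:07 on Nov 10.

19:07 on November 10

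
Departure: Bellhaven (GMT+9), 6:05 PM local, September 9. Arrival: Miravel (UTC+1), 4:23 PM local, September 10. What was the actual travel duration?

30 hours 18 minutes

Departure in UTC: 6:05 PM − 9:00 = 9:05 AM on Sep 9.
Arrival in UTC: 4:23 PM − 1:00 = 3:23 PM on Sep 10.
Elapsed = 3:23 PM − 9:05 AM (+1 day) = 30 hours 18 minutes.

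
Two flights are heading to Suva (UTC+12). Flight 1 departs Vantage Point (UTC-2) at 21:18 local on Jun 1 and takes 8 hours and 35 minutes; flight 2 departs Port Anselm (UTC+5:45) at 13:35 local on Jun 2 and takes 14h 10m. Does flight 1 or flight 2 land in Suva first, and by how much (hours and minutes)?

Flight 1 in UTC: 21:18 + 2:00 = 23:18 on Jun 1.
+8 hours and 35 minutes → arrive 07:53 UTC on Jun 2.
Flight 2 in UTC: 13:35 − 5:45 = 07:50 on Jun 2.
+14 hours 10 minutes → arrive 22:00 UTC on Jun 2.
Flight 1 lands earlier by 14 hours 7 minutes.

the first, by 14 hours 7 minutes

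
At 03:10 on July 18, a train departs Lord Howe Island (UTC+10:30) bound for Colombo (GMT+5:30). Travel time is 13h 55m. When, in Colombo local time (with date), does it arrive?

12:05 on July 18

Convert departure to UTC: 03:10 − 10:30 = 16:40 UTC on Jul 17.
Add 13 hours and 55 minutes travel time → 06:35 UTC (Jul 18).
Colombo is UTC+5:30, so local arrival = 06:35 + 5:30 = 12:05 on Jul 18.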